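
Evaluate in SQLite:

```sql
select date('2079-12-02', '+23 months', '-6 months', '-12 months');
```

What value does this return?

2080-05-02

Adding +23 months to 2079-12-02 gives 2081-11-02.
Adding -6 months to 2081-11-02 gives 2081-05-02.
Adding -12 months to 2081-05-02 gives 2080-05-02.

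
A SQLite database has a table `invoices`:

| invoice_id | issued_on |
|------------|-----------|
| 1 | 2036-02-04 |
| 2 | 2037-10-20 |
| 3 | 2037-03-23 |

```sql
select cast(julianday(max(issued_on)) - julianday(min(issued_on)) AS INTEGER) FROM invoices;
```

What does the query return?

MIN = 2036-02-04, MAX = 2037-10-20.
25 days remain in February 2036 after the 4th (29 − 4).
Full months from March 2036 through September 2037 contribute their day counts.
Then 20 days into October 2037.
Total: 25 + 31 + 30 + 31 + 30 + 31 + 31 + 30 + 31 + 30 + 31 + 31 + 28 + 31 + 30 + 31 + 30 + 31 + 31 + 30 + 20 = 624.

624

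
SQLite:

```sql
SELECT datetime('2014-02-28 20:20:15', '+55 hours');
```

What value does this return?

+55 hours from 2014-02-28 20:20:15 is 2014-03-03 03:20:15 (crosses midnight).

2014-03-03 03:20:15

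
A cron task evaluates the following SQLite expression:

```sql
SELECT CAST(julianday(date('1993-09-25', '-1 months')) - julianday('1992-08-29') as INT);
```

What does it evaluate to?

361

Adding -1 month to 1993-09-25 gives 1993-08-25.
2 days remain in August 1992 after the 29th (31 − 29).
Full months from September 1992 through July 1993 contribute their day counts.
Then 25 days into August 1993.
Total: 2 + 30 + 31 + 30 + 31 + 31 + 28 + 31 + 30 + 31 + 30 + 31 + 25 = 361.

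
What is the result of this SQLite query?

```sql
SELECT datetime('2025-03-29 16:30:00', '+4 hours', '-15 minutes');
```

2025-03-29 20:15:00

+4 hours from 2025-03-29 16:30:00 is 2025-03-29 20:30:00.
-15 minutes from 2025-03-29 20:30:00 is 2025-03-29 20:15:00.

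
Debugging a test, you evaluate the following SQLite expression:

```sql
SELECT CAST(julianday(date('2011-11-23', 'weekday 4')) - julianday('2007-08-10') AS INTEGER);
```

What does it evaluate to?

1567

`weekday 4` advances to the next Thursday; 2011-11-23 is a Wednesday, so it moves forward to 2011-11-24.
21 days remain in August 2007 after the 10th (31 − 10).
Full months from September 2007 through October 2011 contribute their day counts.
Then 24 days into November 2011.
Total: 21 + 30 + 31 + 30 + 31 + 31 + 29 + 31 + 30 + 31 + 30 + 31 + 31 + 30 + 31 + 30 + 31 + 31 + 28 + 31 + 30 + 31 + 30 + 31 + 31 + 30 + 31 + 30 + 31 + 31 + 28 + 31 + 30 + 31 + 30 + 31 + 31 + 30 + 31 + 30 + 31 + 31 + 28 + 31 + 30 + 31 + 30 + 31 + 31 + 30 + 31 + 24 = 1567.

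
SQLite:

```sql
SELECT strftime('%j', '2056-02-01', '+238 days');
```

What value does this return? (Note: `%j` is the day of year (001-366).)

First apply '+238 days': 2056-02-01 → 2056-09-26.
Day-of-year for 2056-09-26: days since 2056-01-01 inclusive = 270, zero-padded to 270.

270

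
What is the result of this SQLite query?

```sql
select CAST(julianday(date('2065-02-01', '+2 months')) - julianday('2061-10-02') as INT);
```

Adding +2 months to 2065-02-01 gives 2065-04-01.
29 days remain in October 2061 after the 2nd (31 − 2).
Full months from November 2061 through March 2065 contribute their day counts.
Then 1 day into April 2065.
Total: 29 + 30 + 31 + 31 + 28 + 31 + 30 + 31 + 30 + 31 + 31 + 30 + 31 + 30 + 31 + 31 + 28 + 31 + 30 + 31 + 30 + 31 + 31 + 30 + 31 + 30 + 31 + 31 + 29 + 31 + 30 + 31 + 30 + 31 + 31 + 30 + 31 + 30 + 31 + 31 + 28 + 31 + 1 = 1277.

1277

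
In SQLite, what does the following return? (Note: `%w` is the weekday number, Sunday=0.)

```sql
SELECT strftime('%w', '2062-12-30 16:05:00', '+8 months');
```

4

First apply '+8 months': 2062-12-30 16:05:00 → 2063-08-30 16:05:00.
2063-08-30 is a Thursday; with Sunday=0 that is 4.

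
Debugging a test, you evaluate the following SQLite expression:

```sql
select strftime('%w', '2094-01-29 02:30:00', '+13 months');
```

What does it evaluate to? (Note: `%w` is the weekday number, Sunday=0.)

2

First apply '+13 months': 2094-01-29 02:30:00 → 2095-03-01 02:30:00.
2095-03-01 is a Tuesday; with Sunday=0 that is 2.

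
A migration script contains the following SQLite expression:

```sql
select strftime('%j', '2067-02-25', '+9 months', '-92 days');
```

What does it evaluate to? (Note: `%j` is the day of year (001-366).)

First apply '+9 months', '-92 days': 2067-02-25 → 2067-08-25.
Day-of-year for 2067-08-25: days since 2067-01-01 inclusive = 237, zero-padded to 237.

237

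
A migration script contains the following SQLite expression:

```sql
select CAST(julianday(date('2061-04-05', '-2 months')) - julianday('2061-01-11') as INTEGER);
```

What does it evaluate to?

Adding -2 months to 2061-04-05 gives 2061-02-05.
20 days remain in January 2061 after the 11th (31 − 11).
Then 5 days into February 2061.
Total: 20 + 5 = 25.

25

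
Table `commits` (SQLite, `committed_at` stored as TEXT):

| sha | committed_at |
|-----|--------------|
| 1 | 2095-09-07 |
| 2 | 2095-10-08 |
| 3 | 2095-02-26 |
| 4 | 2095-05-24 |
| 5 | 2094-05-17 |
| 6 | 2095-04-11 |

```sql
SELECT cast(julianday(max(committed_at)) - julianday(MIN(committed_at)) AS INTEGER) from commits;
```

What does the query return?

MIN = 2094-05-17, MAX = 2095-10-08.
14 days remain in May 2094 after the 17th (31 − 17).
Full months from June 2094 through September 2095 contribute their day counts.
Then 8 days into October 2095.
Total: 14 + 30 + 31 + 31 + 30 + 31 + 30 + 31 + 31 + 28 + 31 + 30 + 31 + 30 + 31 + 31 + 30 + 8 = 509.

509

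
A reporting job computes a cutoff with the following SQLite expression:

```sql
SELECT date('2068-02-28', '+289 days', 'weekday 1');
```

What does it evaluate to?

Applying '+289 days' to 2068-02-28: counting 289 days forward gives 2068-12-13.
`weekday 1` advances to the next Monday; 2068-12-13 is a Thursday, so it moves forward to 2068-12-17.

2068-12-17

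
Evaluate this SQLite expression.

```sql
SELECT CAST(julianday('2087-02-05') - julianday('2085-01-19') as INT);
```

747

12 days remain in January 2085 after the 19th (31 − 19).
Full months from February 2085 through January 2087 contribute their day counts.
Then 5 days into February 2087.
Total: 12 + 28 + 31 + 30 + 31 + 30 + 31 + 31 + 30 + 31 + 30 + 31 + 31 + 28 + 31 + 30 + 31 + 30 + 31 + 31 + 30 + 31 + 30 + 31 + 31 + 5 = 747.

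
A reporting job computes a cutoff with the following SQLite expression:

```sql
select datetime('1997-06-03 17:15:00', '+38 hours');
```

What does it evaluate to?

+38 hours from 1997-06-03 17:15:00 is 1997-06-05 07:15:00 (crosses midnight).

1997-06-05 07:15:00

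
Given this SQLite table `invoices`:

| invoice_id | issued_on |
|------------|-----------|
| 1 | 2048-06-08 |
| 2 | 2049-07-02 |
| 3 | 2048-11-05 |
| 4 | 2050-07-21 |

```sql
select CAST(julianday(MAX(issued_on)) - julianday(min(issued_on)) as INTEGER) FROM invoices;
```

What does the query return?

MIN = 2048-06-08, MAX = 2050-07-21.
22 days remain in June 2048 after the 8th (30 − 8).
Full months from July 2048 through June 2050 contribute their day counts.
Then 21 days into July 2050.
Total: 22 + 31 + 31 + 30 + 31 + 30 + 31 + 31 + 28 + 31 + 30 + 31 + 30 + 31 + 31 + 30 + 31 + 30 + 31 + 31 + 28 + 31 + 30 + 31 + 30 + 21 = 773.

773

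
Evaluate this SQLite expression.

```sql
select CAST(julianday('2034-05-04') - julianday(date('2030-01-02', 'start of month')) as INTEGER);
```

1584

`start of month` rewinds 2030-01-02 to 2030-01-01.
30 days remain in January 2030 after the 1st (31 − 1).
Full months from February 2030 through April 2034 contribute their day counts.
Then 4 days into May 2034.
Total: 30 + 28 + 31 + 30 + 31 + 30 + 31 + 31 + 30 + 31 + 30 + 31 + 31 + 28 + 31 + 30 + 31 + 30 + 31 + 31 + 30 + 31 + 30 + 31 + 31 + 29 + 31 + 30 + 31 + 30 + 31 + 31 + 30 + 31 + 30 + 31 + 31 + 28 + 31 + 30 + 31 + 30 + 31 + 31 + 30 + 31 + 30 + 31 + 31 + 28 + 31 + 30 + 4 = 1584.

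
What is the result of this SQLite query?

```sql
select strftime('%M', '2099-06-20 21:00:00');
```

`%M` extracts the 2-digit minute: 00.

00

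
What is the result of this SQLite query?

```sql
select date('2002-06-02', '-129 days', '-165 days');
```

2001-08-12

Applying '-129 days' to 2002-06-02: counting 129 days back gives 2002-01-24.
Applying '-165 days' to 2002-01-24: counting 165 days back gives 2001-08-12.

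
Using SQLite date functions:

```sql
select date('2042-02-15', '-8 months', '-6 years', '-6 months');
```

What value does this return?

2034-12-15

Adding -8 months to 2042-02-15 gives 2041-06-15.
Adding -6 years to 2041-06-15 gives 2035-06-15.
Adding -6 months to 2035-06-15 gives 2034-12-15.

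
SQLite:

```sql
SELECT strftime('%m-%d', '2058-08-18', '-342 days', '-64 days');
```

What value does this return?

07-08

First apply '-342 days', '-64 days': 2058-08-18 → 2057-07-08.
`%m-%d` extracts the month-day: 07-08.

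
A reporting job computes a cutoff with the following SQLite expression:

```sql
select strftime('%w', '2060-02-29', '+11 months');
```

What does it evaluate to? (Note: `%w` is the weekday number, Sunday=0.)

First apply '+11 months': 2060-02-29 → 2061-01-29.
2061-01-29 is a Saturday; with Sunday=0 that is 6.

6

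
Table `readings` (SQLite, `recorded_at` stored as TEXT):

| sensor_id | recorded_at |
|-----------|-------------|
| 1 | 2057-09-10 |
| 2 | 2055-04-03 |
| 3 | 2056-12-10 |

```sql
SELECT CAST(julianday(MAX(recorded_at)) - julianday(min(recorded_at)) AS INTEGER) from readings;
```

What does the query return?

MIN = 2055-04-03, MAX = 2057-09-10.
27 days remain in April 2055 after the 3rd (30 − 3).
Full months from May 2055 through August 2057 contribute their day counts.
Then 10 days into September 2057.
Total: 27 + 31 + 30 + 31 + 31 + 30 + 31 + 30 + 31 + 31 + 29 + 31 + 30 + 31 + 30 + 31 + 31 + 30 + 31 + 30 + 31 + 31 + 28 + 31 + 30 + 31 + 30 + 31 + 31 + 10 = 891.

891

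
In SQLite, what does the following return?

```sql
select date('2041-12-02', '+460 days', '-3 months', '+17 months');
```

Applying '+460 days' to 2041-12-02: counting 460 days forward gives 2043-03-07.
Adding -3 months to 2043-03-07 gives 2042-12-07.
Adding +17 months to 2042-12-07 gives 2044-05-07.

2044-05-07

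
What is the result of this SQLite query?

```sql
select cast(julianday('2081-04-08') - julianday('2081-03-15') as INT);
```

24

16 days remain in March 2081 after the 15th (31 − 15).
Then 8 days into April 2081.
Total: 16 + 8 = 24.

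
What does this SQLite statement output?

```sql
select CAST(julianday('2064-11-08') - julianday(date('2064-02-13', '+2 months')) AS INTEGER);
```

Adding +2 months to 2064-02-13 gives 2064-04-13.
17 days remain in April 2064 after the 13th (30 − 13).
Full months from May 2064 through October 2064 contribute their day counts.
Then 8 days into November 2064.
Total: 17 + 31 + 30 + 31 + 31 + 30 + 31 + 8 = 209.

209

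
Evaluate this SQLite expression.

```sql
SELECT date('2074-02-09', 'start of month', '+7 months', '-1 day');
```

2074-08-31

`start of month` rewinds 2074-02-09 to 2074-02-01.
Adding +7 months to 2074-02-01 gives 2074-09-01.
Going back 1 day from 2074-09-01 reaches 2074-08-31 (last day of August, 31 days).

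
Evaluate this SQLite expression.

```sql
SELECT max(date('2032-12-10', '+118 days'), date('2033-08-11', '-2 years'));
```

date('2032-12-10', '+118 days') → 2033-04-07.
date('2033-08-11', '-2 years') → 2031-08-11.
Later of the two is 2033-04-07.

2033-04-07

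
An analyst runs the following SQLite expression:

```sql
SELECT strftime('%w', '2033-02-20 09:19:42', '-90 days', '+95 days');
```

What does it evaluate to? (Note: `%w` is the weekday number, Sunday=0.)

First apply '-90 days', '+95 days': 2033-02-20 09:19:42 → 2033-02-25 09:19:42.
2033-02-25 is a Friday; with Sunday=0 that is 5.

5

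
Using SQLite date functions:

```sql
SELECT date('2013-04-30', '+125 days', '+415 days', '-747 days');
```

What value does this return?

Applying '+125 days' to 2013-04-30: counting 125 days forward gives 2013-09-02.
Applying '+415 days' to 2013-09-02: counting 415 days forward gives 2014-10-22.
Applying '-747 days' to 2014-10-22: counting 747 days back gives 2012-10-05.

2012-10-05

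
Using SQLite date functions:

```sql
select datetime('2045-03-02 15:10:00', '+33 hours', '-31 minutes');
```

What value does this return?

+33 hours from 2045-03-02 15:10:00 is 2045-03-04 00:10:00 (crosses midnight).
-31 minutes from 2045-03-04 00:10:00 is 2045-03-03 23:39:00.

2045-03-03 23:39:00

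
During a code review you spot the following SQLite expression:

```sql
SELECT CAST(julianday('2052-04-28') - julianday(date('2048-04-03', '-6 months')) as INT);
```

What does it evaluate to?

Adding -6 months to 2048-04-03 gives 2047-10-03.
28 days remain in October 2047 after the 3rd (31 − 3).
Full months from November 2047 through March 2052 contribute their day counts.
Then 28 days into April 2052.
Total: 28 + 30 + 31 + 31 + 29 + 31 + 30 + 31 + 30 + 31 + 31 + 30 + 31 + 30 + 31 + 31 + 28 + 31 + 30 + 31 + 30 + 31 + 31 + 30 + 31 + 30 + 31 + 31 + 28 + 31 + 30 + 31 + 30 + 31 + 31 + 30 + 31 + 30 + 31 + 31 + 28 + 31 + 30 + 31 + 30 + 31 + 31 + 30 + 31 + 30 + 31 + 31 + 29 + 31 + 28 = 1669.

1669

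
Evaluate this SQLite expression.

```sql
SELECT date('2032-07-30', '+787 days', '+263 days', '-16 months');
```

Applying '+787 days' to 2032-07-30: counting 787 days forward gives 2034-09-25.
Applying '+263 days' to 2034-09-25: counting 263 days forward gives 2035-06-15.
Adding -16 months to 2035-06-15 gives 2034-02-15.

2034-02-15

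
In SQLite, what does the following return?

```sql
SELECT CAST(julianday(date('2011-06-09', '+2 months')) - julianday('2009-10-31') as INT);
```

Adding +2 months to 2011-06-09 gives 2011-08-09.
0 days remain in October 2009 after the 31st (31 − 31).
Full months from November 2009 through July 2011 contribute their day counts.
Then 9 days into August 2011.
Total: 0 + 30 + 31 + 31 + 28 + 31 + 30 + 31 + 30 + 31 + 31 + 30 + 31 + 30 + 31 + 31 + 28 + 31 + 30 + 31 + 30 + 31 + 9 = 647.

647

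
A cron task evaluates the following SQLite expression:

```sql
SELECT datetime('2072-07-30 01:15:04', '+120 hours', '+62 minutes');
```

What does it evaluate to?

2072-08-04 02:17:04

+120 hours from 2072-07-30 01:15:04 is 2072-08-04 01:15:04 (crosses midnight).
62 minutes = 1h 2m; +62 minutes from 2072-08-04 01:15:04 is 2072-08-04 02:17:04.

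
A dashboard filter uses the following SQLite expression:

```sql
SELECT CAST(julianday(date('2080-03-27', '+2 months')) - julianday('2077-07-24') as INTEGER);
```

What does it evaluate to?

1038

Adding +2 months to 2080-03-27 gives 2080-05-27.
7 days remain in July 2077 after the 24th (31 − 24).
Full months from August 2077 through April 2080 contribute their day counts.
Then 27 days into May 2080.
Total: 7 + 31 + 30 + 31 + 30 + 31 + 31 + 28 + 31 + 30 + 31 + 30 + 31 + 31 + 30 + 31 + 30 + 31 + 31 + 28 + 31 + 30 + 31 + 30 + 31 + 31 + 30 + 31 + 30 + 31 + 31 + 29 + 31 + 30 + 27 = 1038.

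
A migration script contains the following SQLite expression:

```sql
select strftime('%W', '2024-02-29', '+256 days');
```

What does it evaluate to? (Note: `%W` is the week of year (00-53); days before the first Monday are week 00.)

First apply '+256 days': 2024-02-29 → 2024-11-11.
2024-11-11 is a Monday. SQLite's %W counts Mondays since the year started; the result is 46.

46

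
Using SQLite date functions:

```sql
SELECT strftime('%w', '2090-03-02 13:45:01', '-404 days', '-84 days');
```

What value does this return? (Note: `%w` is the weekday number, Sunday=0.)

6

First apply '-404 days', '-84 days': 2090-03-02 13:45:01 → 2088-10-30 13:45:01.
2088-10-30 is a Saturday; with Sunday=0 that is 6.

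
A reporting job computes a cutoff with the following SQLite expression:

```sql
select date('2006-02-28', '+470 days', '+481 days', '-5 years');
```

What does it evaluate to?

Applying '+470 days' to 2006-02-28: counting 470 days forward gives 2007-06-13.
Applying '+481 days' to 2007-06-13: counting 481 days forward gives 2008-10-06.
Adding -5 years to 2008-10-06 gives 2003-10-06.

2003-10-06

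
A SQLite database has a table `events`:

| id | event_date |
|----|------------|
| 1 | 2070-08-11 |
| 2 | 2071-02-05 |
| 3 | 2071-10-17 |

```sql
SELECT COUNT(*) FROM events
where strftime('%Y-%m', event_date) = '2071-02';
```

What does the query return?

Rows with year-month 2071-02: 2071-02-05 → 1.

1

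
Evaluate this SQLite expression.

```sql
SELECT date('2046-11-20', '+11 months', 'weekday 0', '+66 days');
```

Adding +11 months to 2046-11-20 gives 2047-10-20.
`weekday 0` advances to the next Sunday; 2047-10-20 is already a Sunday, so it stays at 2047-10-20.
Applying '+66 days' to 2047-10-20: counting 66 days forward gives 2047-12-25.

2047-12-25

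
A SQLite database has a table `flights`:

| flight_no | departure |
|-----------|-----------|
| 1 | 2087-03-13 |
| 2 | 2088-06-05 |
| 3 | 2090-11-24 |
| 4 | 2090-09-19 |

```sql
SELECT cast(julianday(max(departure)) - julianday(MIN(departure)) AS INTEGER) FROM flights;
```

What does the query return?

1352

MIN = 2087-03-13, MAX = 2090-11-24.
18 days remain in March 2087 after the 13th (31 − 13).
Full months from April 2087 through October 2090 contribute their day counts.
Then 24 days into November 2090.
Total: 18 + 30 + 31 + 30 + 31 + 31 + 30 + 31 + 30 + 31 + 31 + 29 + 31 + 30 + 31 + 30 + 31 + 31 + 30 + 31 + 30 + 31 + 31 + 28 + 31 + 30 + 31 + 30 + 31 + 31 + 30 + 31 + 30 + 31 + 31 + 28 + 31 + 30 + 31 + 30 + 31 + 31 + 30 + 31 + 24 = 1352.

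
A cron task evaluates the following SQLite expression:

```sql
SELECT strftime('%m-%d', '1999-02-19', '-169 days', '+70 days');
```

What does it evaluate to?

First apply '-169 days', '+70 days': 1999-02-19 → 1998-11-12.
`%m-%d` extracts the month-day: 11-12.

11-12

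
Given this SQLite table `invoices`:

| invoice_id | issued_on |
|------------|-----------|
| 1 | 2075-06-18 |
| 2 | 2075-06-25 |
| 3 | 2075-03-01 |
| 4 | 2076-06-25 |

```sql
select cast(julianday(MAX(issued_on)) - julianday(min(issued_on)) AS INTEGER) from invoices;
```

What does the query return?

482

MIN = 2075-03-01, MAX = 2076-06-25.
30 days remain in March 2075 after the 1st (31 − 1).
Full months from April 2075 through May 2076 contribute their day counts.
Then 25 days into June 2076.
Total: 30 + 30 + 31 + 30 + 31 + 31 + 30 + 31 + 30 + 31 + 31 + 29 + 31 + 30 + 31 + 25 = 482.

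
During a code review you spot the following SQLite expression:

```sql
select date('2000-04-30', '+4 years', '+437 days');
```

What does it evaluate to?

2005-07-11

Adding +4 years to 2000-04-30 gives 2004-04-30.
Applying '+437 days' to 2004-04-30: counting 437 days forward gives 2005-07-11.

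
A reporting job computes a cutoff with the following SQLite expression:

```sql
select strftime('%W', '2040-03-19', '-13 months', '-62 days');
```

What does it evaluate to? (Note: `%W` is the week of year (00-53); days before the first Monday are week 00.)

First apply '-13 months', '-62 days': 2040-03-19 → 2038-12-19.
2038-12-19 is a Sunday. SQLite's %W counts Mondays since the year started; the result is 50.

50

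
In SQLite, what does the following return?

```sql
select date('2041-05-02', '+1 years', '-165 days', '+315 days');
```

Adding +1 year to 2041-05-02 gives 2042-05-02.
Applying '-165 days' to 2042-05-02: counting 165 days back gives 2041-11-18.
Applying '+315 days' to 2041-11-18: counting 315 days forward gives 2042-09-29.

2042-09-29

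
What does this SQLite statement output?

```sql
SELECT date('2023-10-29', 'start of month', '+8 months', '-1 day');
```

2024-05-31

`start of month` rewinds 2023-10-29 to 2023-10-01.
Adding +8 months to 2023-10-01 gives 2024-06-01.
Going back 1 day from 2024-06-01 reaches 2024-05-31 (last day of May, 31 days).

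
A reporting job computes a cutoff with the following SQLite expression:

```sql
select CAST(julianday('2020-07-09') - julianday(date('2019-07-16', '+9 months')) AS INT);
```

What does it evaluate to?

84

Adding +9 months to 2019-07-16 gives 2020-04-16.
14 days remain in April 2020 after the 16th (30 − 16).
May 2020: 31 days.
June 2020: 30 days.
Then 9 days into July 2020.
Total: 14 + 31 + 30 + 9 = 84.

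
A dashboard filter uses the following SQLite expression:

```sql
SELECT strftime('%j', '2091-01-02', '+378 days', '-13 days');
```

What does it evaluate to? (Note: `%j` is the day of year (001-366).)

First apply '+378 days', '-13 days': 2091-01-02 → 2092-01-02.
Day-of-year for 2092-01-02: days since 2092-01-01 inclusive = 2, zero-padded to 002.

002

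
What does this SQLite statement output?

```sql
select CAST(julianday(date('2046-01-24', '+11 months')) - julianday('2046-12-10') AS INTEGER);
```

Adding +11 months to 2046-01-24 gives 2046-12-24.
Both dates are in December 2046: 24 − 10 = 14.

14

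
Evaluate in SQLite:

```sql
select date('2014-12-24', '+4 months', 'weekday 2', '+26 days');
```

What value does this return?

2015-05-24

Adding +4 months to 2014-12-24 gives 2015-04-24.
`weekday 2` advances to the next Tuesday; 2015-04-24 is a Friday, so it moves forward to 2015-04-28.
April 2015 has 30 days; 2 remain after the 28th, so 3 days reach 2015-05-01.
Advancing 23 more days within May lands on 2015-05-24.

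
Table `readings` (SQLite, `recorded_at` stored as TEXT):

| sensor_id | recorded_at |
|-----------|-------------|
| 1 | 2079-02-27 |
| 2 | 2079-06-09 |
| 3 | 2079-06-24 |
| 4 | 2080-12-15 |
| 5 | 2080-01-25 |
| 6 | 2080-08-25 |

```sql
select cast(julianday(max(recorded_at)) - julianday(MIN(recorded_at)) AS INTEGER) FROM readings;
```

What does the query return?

657

MIN = 2079-02-27, MAX = 2080-12-15.
1 day remains in February 2079 after the 27th (28 − 27).
Full months from March 2079 through November 2080 contribute their day counts.
Then 15 days into December 2080.
Total: 1 + 31 + 30 + 31 + 30 + 31 + 31 + 30 + 31 + 30 + 31 + 31 + 29 + 31 + 30 + 31 + 30 + 31 + 31 + 30 + 31 + 30 + 15 = 657.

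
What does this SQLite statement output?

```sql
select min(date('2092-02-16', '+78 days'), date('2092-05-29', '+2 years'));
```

2092-05-04

date('2092-02-16', '+78 days') → 2092-05-04.
date('2092-05-29', '+2 years') → 2094-05-29.
Earlier of the two is 2092-05-04.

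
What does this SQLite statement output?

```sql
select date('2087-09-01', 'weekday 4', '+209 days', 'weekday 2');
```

2088-04-06

`weekday 4` advances to the next Thursday; 2087-09-01 is a Monday, so it moves forward to 2087-09-04.
Applying '+209 days' to 2087-09-04: counting 209 days forward gives 2088-03-31.
`weekday 2` advances to the next Tuesday; 2088-03-31 is a Wednesday, so it moves forward to 2088-04-06.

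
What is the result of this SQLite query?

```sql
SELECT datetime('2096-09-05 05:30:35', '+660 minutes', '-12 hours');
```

660 minutes = 11h 0m; +660 minutes from 2096-09-05 05:30:35 is 2096-09-05 16:30:35.
-12 hours from 2096-09-05 16:30:35 is 2096-09-05 04:30:35.

2096-09-05 04:30:35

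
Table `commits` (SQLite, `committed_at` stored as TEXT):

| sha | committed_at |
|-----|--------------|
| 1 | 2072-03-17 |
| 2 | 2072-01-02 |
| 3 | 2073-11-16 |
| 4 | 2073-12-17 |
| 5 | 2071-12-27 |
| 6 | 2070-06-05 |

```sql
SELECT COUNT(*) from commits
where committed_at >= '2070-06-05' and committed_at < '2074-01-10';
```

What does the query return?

6

Rows in [2070-06-05, 2074-01-10): 2072-03-17, 2072-01-02, 2073-11-16, 2073-12-17, 2071-12-27, 2070-06-05 → 6 rows.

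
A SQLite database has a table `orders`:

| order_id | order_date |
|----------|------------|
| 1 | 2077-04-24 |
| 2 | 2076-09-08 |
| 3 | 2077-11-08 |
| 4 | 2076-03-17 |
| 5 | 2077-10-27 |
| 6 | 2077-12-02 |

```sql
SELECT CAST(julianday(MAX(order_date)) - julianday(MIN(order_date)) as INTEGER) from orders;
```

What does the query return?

625

MIN = 2076-03-17, MAX = 2077-12-02.
14 days remain in March 2076 after the 17th (31 − 17).
Full months from April 2076 through November 2077 contribute their day counts.
Then 2 days into December 2077.
Total: 14 + 30 + 31 + 30 + 31 + 31 + 30 + 31 + 30 + 31 + 31 + 28 + 31 + 30 + 31 + 30 + 31 + 31 + 30 + 31 + 30 + 2 = 625.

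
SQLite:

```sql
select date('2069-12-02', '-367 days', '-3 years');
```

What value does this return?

2065-11-30

Applying '-367 days' to 2069-12-02: counting 367 days back gives 2068-11-30.
Adding -3 years to 2068-11-30 gives 2065-11-30.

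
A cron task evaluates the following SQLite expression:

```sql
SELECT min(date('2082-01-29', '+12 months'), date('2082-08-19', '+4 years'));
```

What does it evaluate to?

date('2082-01-29', '+12 months') → 2083-01-29.
date('2082-08-19', '+4 years') → 2086-08-19.
Earlier of the two is 2083-01-29.

2083-01-29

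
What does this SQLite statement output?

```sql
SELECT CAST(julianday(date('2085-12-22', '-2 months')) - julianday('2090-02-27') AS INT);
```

-1589

Adding -2 months to 2085-12-22 gives 2085-10-22.
9 days remain in October 2085 after the 22nd (31 − 22).
Full months from November 2085 through January 2090 contribute their day counts.
Then 27 days into February 2090.
Total: 9 + 30 + 31 + 31 + 28 + 31 + 30 + 31 + 30 + 31 + 31 + 30 + 31 + 30 + 31 + 31 + 28 + 31 + 30 + 31 + 30 + 31 + 31 + 30 + 31 + 30 + 31 + 31 + 29 + 31 + 30 + 31 + 30 + 31 + 31 + 30 + 31 + 30 + 31 + 31 + 28 + 31 + 30 + 31 + 30 + 31 + 31 + 30 + 31 + 30 + 31 + 31 + 27 = 1589.
The subtraction is earlier − later, so the result is −1589 → -1589.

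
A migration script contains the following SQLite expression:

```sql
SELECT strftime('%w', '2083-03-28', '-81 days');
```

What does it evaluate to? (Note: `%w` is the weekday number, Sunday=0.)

First apply '-81 days': 2083-03-28 → 2083-01-06.
2083-01-06 is a Wednesday; with Sunday=0 that is 3.

3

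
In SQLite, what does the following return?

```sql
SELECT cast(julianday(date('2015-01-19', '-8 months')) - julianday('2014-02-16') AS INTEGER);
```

92

Adding -8 months to 2015-01-19 gives 2014-05-19.
12 days remain in February 2014 after the 16th (28 − 16).
March 2014: 31 days.
April 2014: 30 days.
Then 19 days into May 2014.
Total: 12 + 31 + 30 + 19 = 92.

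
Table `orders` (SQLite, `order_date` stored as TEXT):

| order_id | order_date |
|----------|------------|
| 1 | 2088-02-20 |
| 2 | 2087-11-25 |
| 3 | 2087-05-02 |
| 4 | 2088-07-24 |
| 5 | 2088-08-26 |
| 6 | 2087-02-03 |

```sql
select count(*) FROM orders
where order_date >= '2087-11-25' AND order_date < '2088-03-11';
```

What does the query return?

2

Rows in [2087-11-25, 2088-03-11): 2088-02-20, 2087-11-25 → 2 rows.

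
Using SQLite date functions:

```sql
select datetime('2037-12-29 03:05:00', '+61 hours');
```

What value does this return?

2037-12-31 16:05:00

+61 hours from 2037-12-29 03:05:00 is 2037-12-31 16:05:00 (crosses midnight).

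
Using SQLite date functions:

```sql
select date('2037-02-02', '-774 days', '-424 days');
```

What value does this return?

2033-10-23

Applying '-774 days' to 2037-02-02: counting 774 days back gives 2034-12-21.
Applying '-424 days' to 2034-12-21: counting 424 days back gives 2033-10-23.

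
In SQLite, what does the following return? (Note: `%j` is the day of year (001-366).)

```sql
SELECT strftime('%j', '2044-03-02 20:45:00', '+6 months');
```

First apply '+6 months': 2044-03-02 20:45:00 → 2044-09-02 20:45:00.
Day-of-year for 2044-09-02: days since 2044-01-01 inclusive = 246, zero-padded to 246.

246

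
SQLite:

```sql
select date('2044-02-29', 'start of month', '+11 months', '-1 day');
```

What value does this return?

2044-12-31

`start of month` rewinds 2044-02-29 to 2044-02-01.
Adding +11 months to 2044-02-01 gives 2045-01-01.
Going back 1 day from 2045-01-01 reaches 2044-12-31 (last day of December, 31 days).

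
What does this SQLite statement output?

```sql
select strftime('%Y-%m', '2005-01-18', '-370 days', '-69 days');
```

First apply '-370 days', '-69 days': 2005-01-18 → 2003-11-06.
`%Y-%m` extracts the year-month: 2003-11.

2003-11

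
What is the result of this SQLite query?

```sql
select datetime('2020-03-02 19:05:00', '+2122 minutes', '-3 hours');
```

2122 minutes = 35h 22m; +2122 minutes from 2020-03-02 19:05:00 is 2020-03-04 06:27:00 (crosses midnight).
-3 hours from 2020-03-04 06:27:00 is 2020-03-04 03:27:00.

2020-03-04 03:27:00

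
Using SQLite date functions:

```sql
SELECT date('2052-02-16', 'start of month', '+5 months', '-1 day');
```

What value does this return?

`start of month` rewinds 2052-02-16 to 2052-02-01.
Adding +5 months to 2052-02-01 gives 2052-07-01.
Going back 1 day from 2052-07-01 reaches 2052-06-30 (last day of June, 30 days).

2052-06-30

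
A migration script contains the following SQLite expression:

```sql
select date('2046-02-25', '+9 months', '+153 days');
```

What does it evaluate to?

Adding +9 months to 2046-02-25 gives 2046-11-25.
Applying '+153 days' to 2046-11-25: counting 153 days forward gives 2047-04-27.

2047-04-27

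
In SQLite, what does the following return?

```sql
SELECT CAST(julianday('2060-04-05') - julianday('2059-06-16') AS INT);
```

294

14 days remain in June 2059 after the 16th (30 − 16).
Full months from July 2059 through March 2060 contribute their day counts.
Then 5 days into April 2060.
Total: 14 + 31 + 31 + 30 + 31 + 30 + 31 + 31 + 29 + 31 + 5 = 294.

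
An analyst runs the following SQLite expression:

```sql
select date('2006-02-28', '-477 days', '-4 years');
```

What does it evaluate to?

2000-11-08

Applying '-477 days' to 2006-02-28: counting 477 days back gives 2004-11-08.
Adding -4 years to 2004-11-08 gives 2000-11-08.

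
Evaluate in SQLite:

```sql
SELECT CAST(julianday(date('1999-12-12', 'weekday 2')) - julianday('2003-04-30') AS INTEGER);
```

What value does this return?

-1233

`weekday 2` advances to the next Tuesday; 1999-12-12 is a Sunday, so it moves forward to 1999-12-14.
17 days remain in December 1999 after the 14th (31 − 14).
Full months from January 2000 through March 2003 contribute their day counts.
Then 30 days into April 2003.
Total: 17 + 31 + 29 + 31 + 30 + 31 + 30 + 31 + 31 + 30 + 31 + 30 + 31 + 31 + 28 + 31 + 30 + 31 + 30 + 31 + 31 + 30 + 31 + 30 + 31 + 31 + 28 + 31 + 30 + 31 + 30 + 31 + 31 + 30 + 31 + 30 + 31 + 31 + 28 + 31 + 30 = 1233.
The subtraction is earlier − later, so the result is −1233 → -1233.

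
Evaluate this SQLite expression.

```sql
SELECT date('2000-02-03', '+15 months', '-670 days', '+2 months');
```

1999-09-03

Adding +15 months to 2000-02-03 gives 2001-05-03.
Applying '-670 days' to 2001-05-03: counting 670 days back gives 1999-07-03.
Adding +2 months to 1999-07-03 gives 1999-09-03.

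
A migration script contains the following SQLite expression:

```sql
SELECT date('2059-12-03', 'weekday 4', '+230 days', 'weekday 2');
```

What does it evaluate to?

`weekday 4` advances to the next Thursday; 2059-12-03 is a Wednesday, so it moves forward to 2059-12-04.
Applying '+230 days' to 2059-12-04: counting 230 days forward gives 2060-07-21.
`weekday 2` advances to the next Tuesday; 2060-07-21 is a Wednesday, so it moves forward to 2060-07-27.

2060-07-27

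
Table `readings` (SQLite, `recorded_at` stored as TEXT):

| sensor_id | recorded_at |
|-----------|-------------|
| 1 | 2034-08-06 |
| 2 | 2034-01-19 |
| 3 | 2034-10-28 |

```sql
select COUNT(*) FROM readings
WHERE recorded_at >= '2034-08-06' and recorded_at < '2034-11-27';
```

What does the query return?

Rows in [2034-08-06, 2034-11-27): 2034-08-06, 2034-10-28 → 2 rows.

2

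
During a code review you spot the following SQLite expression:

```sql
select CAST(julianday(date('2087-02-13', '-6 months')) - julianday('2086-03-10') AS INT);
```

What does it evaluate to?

Adding -6 months to 2087-02-13 gives 2086-08-13.
21 days remain in March 2086 after the 10th (31 − 10).
April 2086: 30 days.
May 2086: 31 days.
June 2086: 30 days.
July 2086: 31 days.
Then 13 days into August 2086.
Total: 21 + 30 + 31 + 30 + 31 + 13 = 156.

156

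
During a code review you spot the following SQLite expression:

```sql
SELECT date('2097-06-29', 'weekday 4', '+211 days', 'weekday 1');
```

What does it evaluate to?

2098-02-03

`weekday 4` advances to the next Thursday; 2097-06-29 is a Saturday, so it moves forward to 2097-07-04.
Applying '+211 days' to 2097-07-04: counting 211 days forward gives 2098-01-31.
`weekday 1` advances to the next Monday; 2098-01-31 is a Friday, so it moves forward to 2098-02-03.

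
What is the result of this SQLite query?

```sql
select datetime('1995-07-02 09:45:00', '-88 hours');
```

-88 hours from 1995-07-02 09:45:00 is 1995-06-28 17:45:00 (crosses midnight).

1995-06-28 17:45:00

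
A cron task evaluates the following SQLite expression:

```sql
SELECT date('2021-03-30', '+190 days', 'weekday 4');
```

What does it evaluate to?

2021-10-07

Applying '+190 days' to 2021-03-30: counting 190 days forward gives 2021-10-06.
`weekday 4` advances to the next Thursday; 2021-10-06 is a Wednesday, so it moves forward to 2021-10-07.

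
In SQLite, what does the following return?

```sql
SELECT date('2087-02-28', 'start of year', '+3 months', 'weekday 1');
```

2087-04-07

`start of year` rewinds 2087-02-28 to 2087-01-01.
Adding +3 months to 2087-01-01 gives 2087-04-01.
`weekday 1` advances to the next Monday; 2087-04-01 is a Tuesday, so it moves forward to 2087-04-07.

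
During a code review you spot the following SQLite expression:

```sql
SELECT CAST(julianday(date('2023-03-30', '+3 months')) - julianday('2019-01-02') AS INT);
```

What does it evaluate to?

1640

Adding +3 months to 2023-03-30 gives 2023-06-30.
29 days remain in January 2019 after the 2nd (31 − 2).
Full months from February 2019 through May 2023 contribute their day counts.
Then 30 days into June 2023.
Total: 29 + 28 + 31 + 30 + 31 + 30 + 31 + 31 + 30 + 31 + 30 + 31 + 31 + 29 + 31 + 30 + 31 + 30 + 31 + 31 + 30 + 31 + 30 + 31 + 31 + 28 + 31 + 30 + 31 + 30 + 31 + 31 + 30 + 31 + 30 + 31 + 31 + 28 + 31 + 30 + 31 + 30 + 31 + 31 + 30 + 31 + 30 + 31 + 31 + 28 + 31 + 30 + 31 + 30 = 1640.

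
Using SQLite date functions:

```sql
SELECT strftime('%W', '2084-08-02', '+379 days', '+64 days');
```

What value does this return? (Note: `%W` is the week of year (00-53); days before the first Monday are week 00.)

42

First apply '+379 days', '+64 days': 2084-08-02 → 2085-10-19.
2085-10-19 is a Friday. SQLite's %W counts Mondays since the year started; the result is 42.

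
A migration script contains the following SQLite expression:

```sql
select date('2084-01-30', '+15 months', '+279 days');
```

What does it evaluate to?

2086-02-03

Adding +15 months to 2084-01-30 gives 2085-04-30.
Applying '+279 days' to 2085-04-30: counting 279 days forward gives 2086-02-03.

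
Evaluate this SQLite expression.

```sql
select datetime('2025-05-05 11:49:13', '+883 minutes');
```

2025-05-06 02:32:13

883 minutes = 14h 43m; +883 minutes from 2025-05-05 11:49:13 is 2025-05-06 02:32:13 (crosses midnight).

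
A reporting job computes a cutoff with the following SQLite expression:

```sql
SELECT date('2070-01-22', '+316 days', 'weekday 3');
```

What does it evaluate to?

2070-12-10

Applying '+316 days' to 2070-01-22: counting 316 days forward gives 2070-12-04.
`weekday 3` advances to the next Wednesday; 2070-12-04 is a Thursday, so it moves forward to 2070-12-10.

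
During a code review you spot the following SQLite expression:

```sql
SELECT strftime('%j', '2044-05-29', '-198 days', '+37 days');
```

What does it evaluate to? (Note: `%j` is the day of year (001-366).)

354

First apply '-198 days', '+37 days': 2044-05-29 → 2043-12-20.
Day-of-year for 2043-12-20: days since 2043-01-01 inclusive = 354, zero-padded to 354.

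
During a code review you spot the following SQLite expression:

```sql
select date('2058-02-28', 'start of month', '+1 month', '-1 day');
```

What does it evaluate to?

`start of month` rewinds 2058-02-28 to 2058-02-01.
Adding +1 month to 2058-02-01 gives 2058-03-01.
Going back 1 day from 2058-03-01 reaches 2058-02-28 (last day of February, 28 days).

2058-02-28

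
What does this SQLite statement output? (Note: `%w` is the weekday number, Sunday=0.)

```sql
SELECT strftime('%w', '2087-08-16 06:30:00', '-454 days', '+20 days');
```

First apply '-454 days', '+20 days': 2087-08-16 06:30:00 → 2086-06-08 06:30:00.
2086-06-08 is a Saturday; with Sunday=0 that is 6.

6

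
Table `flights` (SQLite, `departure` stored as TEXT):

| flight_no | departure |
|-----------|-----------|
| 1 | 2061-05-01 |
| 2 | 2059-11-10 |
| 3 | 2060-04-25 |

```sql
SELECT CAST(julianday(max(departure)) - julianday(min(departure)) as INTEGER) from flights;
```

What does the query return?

538

MIN = 2059-11-10, MAX = 2061-05-01.
20 days remain in November 2059 after the 10th (30 − 10).
Full months from December 2059 through April 2061 contribute their day counts.
Then 1 day into May 2061.
Total: 20 + 31 + 31 + 29 + 31 + 30 + 31 + 30 + 31 + 31 + 30 + 31 + 30 + 31 + 31 + 28 + 31 + 30 + 1 = 538.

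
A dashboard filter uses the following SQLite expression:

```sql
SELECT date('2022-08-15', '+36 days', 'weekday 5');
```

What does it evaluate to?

2022-09-23

August 2022 has 31 days; 16 remain after the 15th, so 17 days reach 2022-09-01.
Advancing 19 more days within September lands on 2022-09-20.
`weekday 5` advances to the next Friday; 2022-09-20 is a Tuesday, so it moves forward to 2022-09-23.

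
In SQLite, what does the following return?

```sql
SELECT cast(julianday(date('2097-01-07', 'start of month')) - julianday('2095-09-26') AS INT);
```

`start of month` rewinds 2097-01-07 to 2097-01-01.
4 days remain in September 2095 after the 26th (30 − 26).
Full months from October 2095 through December 2096 contribute their day counts.
Then 1 day into January 2097.
Total: 4 + 31 + 30 + 31 + 31 + 29 + 31 + 30 + 31 + 30 + 31 + 31 + 30 + 31 + 30 + 31 + 1 = 463.

463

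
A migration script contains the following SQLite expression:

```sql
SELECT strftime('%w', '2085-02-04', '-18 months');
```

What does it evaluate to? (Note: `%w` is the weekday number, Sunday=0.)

3

First apply '-18 months': 2085-02-04 → 2083-08-04.
2083-08-04 is a Wednesday; with Sunday=0 that is 3.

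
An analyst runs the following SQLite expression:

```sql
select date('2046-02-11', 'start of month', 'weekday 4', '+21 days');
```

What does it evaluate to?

2046-02-22

`start of month` rewinds 2046-02-11 to 2046-02-01.
`weekday 4` advances to the next Thursday; 2046-02-01 is already a Thursday, so it stays at 2046-02-01.
Advancing 21 more days within February lands on 2046-02-22.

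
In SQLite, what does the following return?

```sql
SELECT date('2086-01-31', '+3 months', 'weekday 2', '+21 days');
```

2086-05-28

Adding +3 months to 2086-01-31 targets 2086-04-31. April 2086 has only 30 days, so SQLite normalizes the 1-day overflow forward to 2086-05-01.
`weekday 2` advances to the next Tuesday; 2086-05-01 is a Wednesday, so it moves forward to 2086-05-07.
Advancing 21 more days within May lands on 2086-05-28.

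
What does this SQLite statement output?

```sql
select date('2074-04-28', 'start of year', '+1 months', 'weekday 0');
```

2074-02-04

`start of year` rewinds 2074-04-28 to 2074-01-01.
Adding +1 month to 2074-01-01 gives 2074-02-01.
`weekday 0` advances to the next Sunday; 2074-02-01 is a Thursday, so it moves forward to 2074-02-04.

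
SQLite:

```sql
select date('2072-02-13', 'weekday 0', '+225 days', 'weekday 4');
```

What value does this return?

2072-09-29

`weekday 0` advances to the next Sunday; 2072-02-13 is a Saturday, so it moves forward to 2072-02-14.
Applying '+225 days' to 2072-02-14: counting 225 days forward gives 2072-09-26.
`weekday 4` advances to the next Thursday; 2072-09-26 is a Monday, so it moves forward to 2072-09-29.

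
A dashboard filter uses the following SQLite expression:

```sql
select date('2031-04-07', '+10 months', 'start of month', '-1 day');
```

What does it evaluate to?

2032-01-31

Adding +10 months to 2031-04-07 gives 2032-02-07.
`start of month` rewinds 2032-02-07 to 2032-02-01.
Going back 1 day from 2032-02-01 reaches 2032-01-31 (last day of January, 31 days).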